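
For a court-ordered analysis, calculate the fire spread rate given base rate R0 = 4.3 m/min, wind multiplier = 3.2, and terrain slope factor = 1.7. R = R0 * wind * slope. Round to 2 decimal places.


Fire spread rate calculation:
R = R0 * wind_factor * slope_factor
= 4.3 * 3.2 * 1.7
= 13.76 * 1.7
= 23.39 m/min

23.39


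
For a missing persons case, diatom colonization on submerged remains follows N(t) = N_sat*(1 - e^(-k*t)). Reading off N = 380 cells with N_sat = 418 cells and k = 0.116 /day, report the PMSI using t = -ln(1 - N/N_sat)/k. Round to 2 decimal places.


PMSI from diatom colonization curve:
N / N_sat = 380 / 418 = 0.909091
1 - N/N_sat = 0.090909
ln(1 - N/N_sat) = -2.397896
t = -ln(1 - N/N_sat) / k = -(-2.397896) / 0.116 = 20.67 days

20.67


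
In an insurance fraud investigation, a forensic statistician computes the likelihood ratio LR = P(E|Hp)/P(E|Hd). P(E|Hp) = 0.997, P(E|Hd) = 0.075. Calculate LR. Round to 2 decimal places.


Likelihood ratio calculation:
LR = P(E|Hp) / P(E|Hd)
LR = 0.997 / 0.075
LR = 13.29

13.29


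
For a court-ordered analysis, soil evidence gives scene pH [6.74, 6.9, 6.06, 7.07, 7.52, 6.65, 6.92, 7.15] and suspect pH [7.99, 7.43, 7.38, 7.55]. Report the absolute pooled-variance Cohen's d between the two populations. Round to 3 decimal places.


Pooled-variance Cohen's d for soil pH comparison:
Scene mean = 55.01 / 8 = 6.87625
Suspect mean = 30.35 / 4 = 7.5875
Scene sample variance s_s^2 = 0.18077
Suspect sample variance s_c^2 = 0.077092
Pooled variance = ((n_s-1)*s_s^2 + (n_c-1)*s_c^2) / (n_s + n_c - 2) = 0.149666
Pooled SD = sqrt(0.149666) = 0.386867
Mean difference = -0.71125
|d| = |-0.71125| / 0.386867 = 1.838

1.838


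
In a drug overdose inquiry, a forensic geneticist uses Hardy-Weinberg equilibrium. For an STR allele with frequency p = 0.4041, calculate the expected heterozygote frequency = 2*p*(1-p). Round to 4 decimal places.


Hardy-Weinberg heterozygote frequency:
q = 1 - p = 1 - 0.4041 = 0.5959
2pq = 2 * 0.4041 * 0.5959 = 0.4816

0.4816


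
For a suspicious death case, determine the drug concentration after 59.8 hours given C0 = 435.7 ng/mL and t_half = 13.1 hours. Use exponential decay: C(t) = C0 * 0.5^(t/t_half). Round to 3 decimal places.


Drug concentration decay:
Number of half-lives = t / t_half = 59.8 / 13.1 = 4.564885
Decay factor = 0.5^4.564885 = 0.04225058
C(t) = 435.7 * 0.04225058 = 18.409 ng/mL

18.409


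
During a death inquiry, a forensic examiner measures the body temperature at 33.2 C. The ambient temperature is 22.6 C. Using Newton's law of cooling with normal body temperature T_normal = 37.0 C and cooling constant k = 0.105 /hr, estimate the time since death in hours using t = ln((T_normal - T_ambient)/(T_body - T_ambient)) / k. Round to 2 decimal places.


Using Newton's law of cooling:
t = ln((T_normal - T_ambient) / (T_body - T_ambient)) / k
T_normal - T_ambient = 14.4
T_body - T_ambient = 10.6
Ratio = 1.358491
ln(ratio) = 0.306375
t = 0.306375 / 0.105 = 2.92 hours

2.92


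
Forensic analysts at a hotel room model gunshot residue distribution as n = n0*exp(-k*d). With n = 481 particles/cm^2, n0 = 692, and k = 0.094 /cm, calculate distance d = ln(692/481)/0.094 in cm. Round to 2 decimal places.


GSR distance calculation:
n0/n = 692 / 481 = 1.438669
ln(n0/n) = 0.363718
d = 0.363718 / 0.094 = 3.87 cm

3.87


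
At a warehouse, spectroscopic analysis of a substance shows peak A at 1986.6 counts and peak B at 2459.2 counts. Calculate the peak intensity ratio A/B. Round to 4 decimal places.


Spectral peak ratio:
Peak A = 1986.6 counts
Peak B = 2459.2 counts
Ratio = 1986.6 / 2459.2 = 0.8078

0.8078


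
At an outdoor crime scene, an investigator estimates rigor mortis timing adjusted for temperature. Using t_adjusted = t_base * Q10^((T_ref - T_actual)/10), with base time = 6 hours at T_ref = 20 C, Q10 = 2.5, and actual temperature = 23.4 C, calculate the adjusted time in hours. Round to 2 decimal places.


Rigor mortis time adjustment:
Exponent = (T_ref - T_actual) / 10 = (20 - 23.4) / 10 = -0.34
Q10 factor = 2.5^-0.34 = 0.73232
t_adjusted = 6 * 0.73232 = 4.39 hours

4.39


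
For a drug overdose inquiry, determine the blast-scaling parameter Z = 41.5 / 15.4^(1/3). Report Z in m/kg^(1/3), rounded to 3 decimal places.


Scaled distance calculation:
W^(1/3) = 15.4^(1/3) = 2.487942
Z = R / W^(1/3) = 41.5 / 2.487942
Z = 16.680 m/kg^(1/3)

16.680


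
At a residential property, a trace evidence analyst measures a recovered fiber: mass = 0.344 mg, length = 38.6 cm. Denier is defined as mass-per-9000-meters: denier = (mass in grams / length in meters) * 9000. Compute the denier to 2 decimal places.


Denier calculation:
Mass in grams = 0.344 mg / 1000 = 0.000344 g
Length in meters = 38.6 cm / 100 = 0.386 m
Linear density = mass / length = 0.000344 / 0.386 = 0.00089119 g/m
Denier = (g/m) * 9000 = 0.00089119 * 9000 = 8.02

8.02


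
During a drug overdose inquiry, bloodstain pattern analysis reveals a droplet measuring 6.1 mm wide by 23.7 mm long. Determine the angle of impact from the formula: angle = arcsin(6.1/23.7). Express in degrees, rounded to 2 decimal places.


Blood spatter impact angle calculation:
width / length = 6.1 / 23.7 = 0.257384
angle = arcsin(0.257384)
angle = 14.91 degrees

14.91


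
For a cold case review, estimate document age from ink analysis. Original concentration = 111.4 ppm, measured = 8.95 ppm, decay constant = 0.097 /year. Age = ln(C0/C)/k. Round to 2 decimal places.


Document age estimation:
C0/C = 111.4 / 8.95 = 12.446927
ln(C0/C) = 2.521474
t = 2.521474 / 0.097 = 25.99 years

25.99


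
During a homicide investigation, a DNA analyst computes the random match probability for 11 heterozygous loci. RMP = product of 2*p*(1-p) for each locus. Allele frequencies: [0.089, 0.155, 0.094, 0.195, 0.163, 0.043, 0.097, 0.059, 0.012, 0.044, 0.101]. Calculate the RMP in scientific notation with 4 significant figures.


Computing RMP for 11 loci:
Locus 1: 2 * 0.089 * 0.911 = 0.162158
Locus 2: 2 * 0.155 * 0.845 = 0.26195
Locus 3: 2 * 0.094 * 0.906 = 0.170328
Locus 4: 2 * 0.195 * 0.805 = 0.31395
Locus 5: 2 * 0.163 * 0.837 = 0.272862
Locus 6: 2 * 0.043 * 0.957 = 0.082302
Locus 7: 2 * 0.097 * 0.903 = 0.175182
Locus 8: 2 * 0.059 * 0.941 = 0.111038
Locus 9: 2 * 0.012 * 0.988 = 0.023712
Locus 10: 2 * 0.044 * 0.956 = 0.084128
Locus 11: 2 * 0.101 * 0.899 = 0.181598
RMP = 3.594e-10

3.594e-10


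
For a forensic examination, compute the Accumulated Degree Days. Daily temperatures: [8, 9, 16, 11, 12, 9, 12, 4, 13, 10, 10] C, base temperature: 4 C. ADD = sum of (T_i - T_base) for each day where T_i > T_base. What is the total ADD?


Computing ADD day by day:
Day 1: max(0, 8 - 4) = 4
Day 2: max(0, 9 - 4) = 5
Day 3: max(0, 16 - 4) = 12
Day 4: max(0, 11 - 4) = 7
Day 5: max(0, 12 - 4) = 8
Day 6: max(0, 9 - 4) = 5
Day 7: max(0, 12 - 4) = 8
Day 8: max(0, 4 - 4) = 0
Day 9: max(0, 13 - 4) = 9
Day 10: max(0, 10 - 4) = 6
Day 11: max(0, 10 - 4) = 6
Total ADD = 70

70


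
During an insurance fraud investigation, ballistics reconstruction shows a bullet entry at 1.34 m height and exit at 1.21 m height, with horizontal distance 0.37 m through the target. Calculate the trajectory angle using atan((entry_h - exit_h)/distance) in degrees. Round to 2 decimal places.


Bullet trajectory angle:
Height difference = 1.34 - 1.21 = 0.13 m
angle = atan(0.13 / 0.37)
angle = atan(0.351351)
angle = 19.36 degrees

19.36


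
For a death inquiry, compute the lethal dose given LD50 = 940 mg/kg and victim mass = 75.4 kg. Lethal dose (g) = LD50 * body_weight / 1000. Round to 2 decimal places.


Lethal dose calculation:
Lethal dose = LD50 * body_weight / 1000
= 940 * 75.4 / 1000
= 70876 / 1000
= 70.88 g

70.88


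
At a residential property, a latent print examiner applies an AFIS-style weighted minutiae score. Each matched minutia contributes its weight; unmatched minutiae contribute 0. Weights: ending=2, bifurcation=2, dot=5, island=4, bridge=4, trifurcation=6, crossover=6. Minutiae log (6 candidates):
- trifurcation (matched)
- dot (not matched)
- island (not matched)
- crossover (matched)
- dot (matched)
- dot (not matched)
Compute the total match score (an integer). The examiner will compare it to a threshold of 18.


Weighted minutiae match score:
  trifurcation: matched, +6 (running total 6)
  dot: not matched, +0
  island: not matched, +0
  crossover: matched, +6 (running total 12)
  dot: matched, +5 (running total 17)
  dot: not matched, +0
Total score = 17
Threshold = 18; verdict = inconclusive

17


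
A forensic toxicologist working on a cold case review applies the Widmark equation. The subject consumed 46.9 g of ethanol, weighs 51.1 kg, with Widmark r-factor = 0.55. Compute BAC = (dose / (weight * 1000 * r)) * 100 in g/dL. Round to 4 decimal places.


Applying the Widmark formula:
BAC = (dose_g / (body_wt * 1000 * r)) * 100
Denominator = 51.1 * 1000 * 0.55 = 28105
BAC = (46.9 / 28105) * 100
BAC = 0.1669 g/dL

0.1669


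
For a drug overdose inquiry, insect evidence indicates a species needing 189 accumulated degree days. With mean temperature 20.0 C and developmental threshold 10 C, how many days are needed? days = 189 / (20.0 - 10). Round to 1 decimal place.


Insect development time:
Effective temperature = avg_temp - T_base = 20.0 - 10 = 10.0 C
Days = ADD / effective_temp = 189 / 10.0 = 18.9 days

18.9


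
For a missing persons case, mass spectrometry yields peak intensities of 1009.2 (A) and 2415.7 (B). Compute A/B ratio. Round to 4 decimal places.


Spectral peak ratio:
Peak A = 1009.2 counts
Peak B = 2415.7 counts
Ratio = 1009.2 / 2415.7 = 0.4178

0.4178


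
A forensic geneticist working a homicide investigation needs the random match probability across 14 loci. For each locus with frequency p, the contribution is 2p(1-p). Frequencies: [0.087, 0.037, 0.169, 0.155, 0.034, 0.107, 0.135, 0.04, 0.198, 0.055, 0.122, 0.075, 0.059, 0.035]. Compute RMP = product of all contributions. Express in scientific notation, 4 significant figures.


Computing RMP for 14 loci:
Locus 1: 2 * 0.087 * 0.913 = 0.158862
Locus 2: 2 * 0.037 * 0.963 = 0.071262
Locus 3: 2 * 0.169 * 0.831 = 0.280878
Locus 4: 2 * 0.155 * 0.845 = 0.26195
Locus 5: 2 * 0.034 * 0.966 = 0.065688
Locus 6: 2 * 0.107 * 0.893 = 0.191102
Locus 7: 2 * 0.135 * 0.865 = 0.23355
Locus 8: 2 * 0.04 * 0.96 = 0.0768
Locus 9: 2 * 0.198 * 0.802 = 0.317592
Locus 10: 2 * 0.055 * 0.945 = 0.10395
Locus 11: 2 * 0.122 * 0.878 = 0.214232
Locus 12: 2 * 0.075 * 0.925 = 0.13875
Locus 13: 2 * 0.059 * 0.941 = 0.111038
Locus 14: 2 * 0.035 * 0.965 = 0.06755
RMP = 1.380e-12

1.380e-12


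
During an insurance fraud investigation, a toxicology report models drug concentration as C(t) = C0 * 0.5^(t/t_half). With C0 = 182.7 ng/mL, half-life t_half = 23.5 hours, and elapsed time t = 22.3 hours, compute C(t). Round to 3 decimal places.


Drug concentration decay:
Number of half-lives = t / t_half = 22.3 / 23.5 = 0.948936
Decay factor = 0.5^0.948936 = 0.51801436
C(t) = 182.7 * 0.51801436 = 94.641 ng/mL

94.641


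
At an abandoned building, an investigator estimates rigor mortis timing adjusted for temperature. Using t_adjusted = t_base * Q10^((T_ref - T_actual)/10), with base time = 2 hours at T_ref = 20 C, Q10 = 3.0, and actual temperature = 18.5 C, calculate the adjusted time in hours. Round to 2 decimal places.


Rigor mortis time adjustment:
Exponent = (T_ref - T_actual) / 10 = (20 - 18.5) / 10 = 0.15
Q10 factor = 3.0^0.15 = 1.17915
t_adjusted = 2 * 1.17915 = 2.36 hours

2.36


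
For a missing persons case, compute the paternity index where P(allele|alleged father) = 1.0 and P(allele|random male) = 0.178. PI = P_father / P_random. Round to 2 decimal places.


Paternity Index calculation:
PI = P(allele|father) / P(allele|random)
PI = 1.0 / 0.178
PI = 5.62

5.62


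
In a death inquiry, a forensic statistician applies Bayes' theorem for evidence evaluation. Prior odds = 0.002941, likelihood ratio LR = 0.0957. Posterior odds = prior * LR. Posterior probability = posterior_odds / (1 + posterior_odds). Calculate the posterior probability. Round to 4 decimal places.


Bayesian evidence evaluation:
Posterior odds = prior_odds * LR = 0.002941 * 0.0957 = 0.0002814537
Posterior probability = posterior_odds / (1 + posterior_odds)
= 0.0002814537 / (1 + 0.0002814537)
= 0.0002814537 / 1.0002814537
= 0.0003

0.0003


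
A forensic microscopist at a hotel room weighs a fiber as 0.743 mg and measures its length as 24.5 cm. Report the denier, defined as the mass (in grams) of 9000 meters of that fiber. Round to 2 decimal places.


Denier calculation:
Mass in grams = 0.743 mg / 1000 = 0.000743 g
Length in meters = 24.5 cm / 100 = 0.245 m
Linear density = mass / length = 0.000743 / 0.245 = 0.00303265 g/m
Denier = (g/m) * 9000 = 0.00303265 * 9000 = 27.29

27.29


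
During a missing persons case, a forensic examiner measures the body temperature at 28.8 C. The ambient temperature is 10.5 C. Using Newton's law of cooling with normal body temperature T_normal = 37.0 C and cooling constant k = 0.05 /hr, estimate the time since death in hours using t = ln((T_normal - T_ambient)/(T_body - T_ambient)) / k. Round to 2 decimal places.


Using Newton's law of cooling:
t = ln((T_normal - T_ambient) / (T_body - T_ambient)) / k
T_normal - T_ambient = 26.5
T_body - T_ambient = 18.3
Ratio = 1.448087
ln(ratio) = 0.370243
t = 0.370243 / 0.05 = 7.40 hours

7.40


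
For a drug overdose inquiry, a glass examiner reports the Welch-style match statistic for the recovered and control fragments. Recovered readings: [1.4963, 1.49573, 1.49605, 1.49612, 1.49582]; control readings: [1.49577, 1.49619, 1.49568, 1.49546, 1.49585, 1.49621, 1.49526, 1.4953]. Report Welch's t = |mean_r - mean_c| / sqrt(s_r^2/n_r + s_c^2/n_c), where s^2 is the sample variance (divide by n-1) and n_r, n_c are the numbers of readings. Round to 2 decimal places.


Welch's t-criterion for glass RI comparison:
Recovered mean = sum / n_r = 7.48002 / 5 = 1.496004
Control mean = sum / n_c = 11.96572 / 8 = 1.495715
Recovered sample variance s_r^2 = 5.303e-08
Control sample variance s_c^2 = 1.33914e-07
Welch SE (unpooled) = sqrt(s_r^2/n_r + s_c^2/n_c) = sqrt(1.0606e-08 + 1.67393e-08) = sqrt(2.73453e-08) = 0.000165364
|mean_r - mean_c| = 0.000289
t = 0.000289 / 0.000165364 = 1.75

1.75


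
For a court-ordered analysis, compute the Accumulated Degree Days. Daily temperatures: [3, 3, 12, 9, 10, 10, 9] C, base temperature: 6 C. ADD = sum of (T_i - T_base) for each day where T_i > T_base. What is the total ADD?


Computing ADD day by day:
Day 1: max(0, 3 - 6) = 0
Day 2: max(0, 3 - 6) = 0
Day 3: max(0, 12 - 6) = 6
Day 4: max(0, 9 - 6) = 3
Day 5: max(0, 10 - 6) = 4
Day 6: max(0, 10 - 6) = 4
Day 7: max(0, 9 - 6) = 3
Total ADD = 20

20


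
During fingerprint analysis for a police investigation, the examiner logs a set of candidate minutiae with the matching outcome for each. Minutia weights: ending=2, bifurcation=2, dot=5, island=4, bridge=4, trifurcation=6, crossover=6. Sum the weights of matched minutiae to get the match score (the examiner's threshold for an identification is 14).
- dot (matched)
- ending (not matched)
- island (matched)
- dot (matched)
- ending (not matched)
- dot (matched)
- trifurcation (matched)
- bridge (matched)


Weighted minutiae match score:
  dot: matched, +5 (running total 5)
  ending: not matched, +0
  island: matched, +4 (running total 9)
  dot: matched, +5 (running total 14)
  ending: not matched, +0
  dot: matched, +5 (running total 19)
  trifurcation: matched, +6 (running total 25)
  bridge: matched, +4 (running total 29)
Total score = 29
Threshold = 14; verdict = identification

29


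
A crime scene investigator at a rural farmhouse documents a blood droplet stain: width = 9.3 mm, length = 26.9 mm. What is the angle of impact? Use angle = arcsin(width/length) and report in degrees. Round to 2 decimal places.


Blood spatter impact angle calculation:
width / length = 9.3 / 26.9 = 0.345725
angle = arcsin(0.345725)
angle = 20.23 degrees

20.23


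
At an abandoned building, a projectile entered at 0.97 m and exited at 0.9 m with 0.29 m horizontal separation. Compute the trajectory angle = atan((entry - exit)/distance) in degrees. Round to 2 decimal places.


Bullet trajectory angle:
Height difference = 0.97 - 0.9 = 0.07 m
angle = atan(0.07 / 0.29)
angle = atan(0.241379)
angle = 13.57 degrees

13.57


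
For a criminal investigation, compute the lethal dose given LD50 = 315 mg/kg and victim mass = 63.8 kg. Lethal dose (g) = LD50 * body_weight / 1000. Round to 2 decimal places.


Lethal dose calculation:
Lethal dose = LD50 * body_weight / 1000
= 315 * 63.8 / 1000
= 20097 / 1000
= 20.10 g

20.10


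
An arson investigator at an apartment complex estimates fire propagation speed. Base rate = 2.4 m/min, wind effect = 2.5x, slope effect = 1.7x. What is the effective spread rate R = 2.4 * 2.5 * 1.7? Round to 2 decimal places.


Fire spread rate calculation:
R = R0 * wind_factor * slope_factor
= 2.4 * 2.5 * 1.7
= 6 * 1.7
= 10.20 m/min

10.20


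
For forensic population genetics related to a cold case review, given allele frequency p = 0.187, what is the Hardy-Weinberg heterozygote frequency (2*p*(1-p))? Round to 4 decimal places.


Hardy-Weinberg heterozygote frequency:
q = 1 - p = 1 - 0.187 = 0.813
2pq = 2 * 0.187 * 0.813 = 0.3041

0.3041


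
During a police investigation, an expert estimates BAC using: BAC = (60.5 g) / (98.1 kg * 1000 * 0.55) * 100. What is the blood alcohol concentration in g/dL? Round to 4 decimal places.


Applying the Widmark formula:
BAC = (dose_g / (body_wt * 1000 * r)) * 100
Denominator = 98.1 * 1000 * 0.55 = 53955
BAC = (60.5 / 53955) * 100
BAC = 0.1121 g/dL

0.1121


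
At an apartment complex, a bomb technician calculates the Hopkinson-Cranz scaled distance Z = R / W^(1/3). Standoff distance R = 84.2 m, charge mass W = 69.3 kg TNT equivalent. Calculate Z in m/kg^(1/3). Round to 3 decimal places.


Scaled distance calculation:
W^(1/3) = 69.3^(1/3) = 4.107502
Z = R / W^(1/3) = 84.2 / 4.107502
Z = 20.499 m/kg^(1/3)

20.499


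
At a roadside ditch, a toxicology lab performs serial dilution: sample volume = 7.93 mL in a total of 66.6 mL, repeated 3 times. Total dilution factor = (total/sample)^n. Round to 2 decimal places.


Dilution factor calculation:
Single dilution = V_total / V_sample = 66.6 / 7.93 ≈ 8.398487
Number of dilutions = 3
Total DF = (66.6 / 7.93)^3 (full precision, rounded at the end) = 592.38

592.38


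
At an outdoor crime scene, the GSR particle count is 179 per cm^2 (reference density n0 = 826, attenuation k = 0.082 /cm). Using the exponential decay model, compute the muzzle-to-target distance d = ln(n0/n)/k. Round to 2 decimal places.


GSR distance calculation:
n0/n = 826 / 179 = 4.614525
ln(n0/n) = 1.529209
d = 1.529209 / 0.082 = 18.65 cm

18.65


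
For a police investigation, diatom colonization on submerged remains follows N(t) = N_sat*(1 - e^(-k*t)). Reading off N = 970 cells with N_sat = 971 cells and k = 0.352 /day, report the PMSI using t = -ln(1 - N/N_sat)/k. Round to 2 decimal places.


PMSI from diatom colonization curve:
N / N_sat = 970 / 971 = 0.99897
1 - N/N_sat = 0.00103
ln(1 - N/N_sat) = -6.878196
t = -ln(1 - N/N_sat) / k = -(-6.878196) / 0.352 = 19.54 days

19.54


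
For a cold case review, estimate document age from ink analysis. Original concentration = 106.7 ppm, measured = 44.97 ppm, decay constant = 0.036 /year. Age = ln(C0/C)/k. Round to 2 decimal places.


Document age estimation:
C0/C = 106.7 / 44.97 = 2.372693
ln(C0/C) = 0.864026
t = 0.864026 / 0.036 = 24.00 years

24.00


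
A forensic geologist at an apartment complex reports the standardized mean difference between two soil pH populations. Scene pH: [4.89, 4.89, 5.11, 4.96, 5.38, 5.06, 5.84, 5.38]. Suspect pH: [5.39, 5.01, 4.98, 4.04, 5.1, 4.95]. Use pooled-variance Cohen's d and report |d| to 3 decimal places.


Pooled-variance Cohen's d for soil pH comparison:
Scene mean = 41.51 / 8 = 5.18875
Suspect mean = 29.47 / 6 = 4.911667
Scene sample variance s_s^2 = 0.10727
Suspect sample variance s_c^2 = 0.207977
Pooled variance = ((n_s-1)*s_s^2 + (n_c-1)*s_c^2) / (n_s + n_c - 2) = 0.149231
Pooled SD = sqrt(0.149231) = 0.386304
Mean difference = 0.277083
|d| = |0.277083| / 0.386304 = 0.717

0.717


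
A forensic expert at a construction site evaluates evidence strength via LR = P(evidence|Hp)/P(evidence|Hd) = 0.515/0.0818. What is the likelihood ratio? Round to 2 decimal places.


Likelihood ratio calculation:
LR = P(E|Hp) / P(E|Hd)
LR = 0.515 / 0.0818
LR = 6.30

6.30


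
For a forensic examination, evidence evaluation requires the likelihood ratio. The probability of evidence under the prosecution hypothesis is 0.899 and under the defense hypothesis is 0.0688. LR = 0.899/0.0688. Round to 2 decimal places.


Likelihood ratio calculation:
LR = P(E|Hp) / P(E|Hd)
LR = 0.899 / 0.0688
LR = 13.07

13.07


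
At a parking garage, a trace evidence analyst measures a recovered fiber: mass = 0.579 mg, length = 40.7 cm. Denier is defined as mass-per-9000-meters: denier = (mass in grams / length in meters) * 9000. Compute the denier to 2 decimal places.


Denier calculation:
Mass in grams = 0.579 mg / 1000 = 0.000579 g
Length in meters = 40.7 cm / 100 = 0.407 m
Linear density = mass / length = 0.000579 / 0.407 = 0.0014226 g/m
Denier = (g/m) * 9000 = 0.0014226 * 9000 = 12.80

12.80


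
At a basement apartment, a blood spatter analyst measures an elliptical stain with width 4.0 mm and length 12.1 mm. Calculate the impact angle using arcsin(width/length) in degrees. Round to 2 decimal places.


Blood spatter impact angle calculation:
width / length = 4.0 / 12.1 = 0.330579
angle = arcsin(0.330579)
angle = 19.30 degrees

19.30


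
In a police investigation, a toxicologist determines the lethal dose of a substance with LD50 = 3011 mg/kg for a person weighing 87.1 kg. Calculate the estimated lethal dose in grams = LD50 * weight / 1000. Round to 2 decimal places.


Lethal dose calculation:
Lethal dose = LD50 * body_weight / 1000
= 3011 * 87.1 / 1000
= 262258.1 / 1000
= 262.26 g

262.26


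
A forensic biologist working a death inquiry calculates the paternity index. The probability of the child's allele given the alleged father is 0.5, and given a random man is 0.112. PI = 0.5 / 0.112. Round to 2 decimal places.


Paternity Index calculation:
PI = P(allele|father) / P(allele|random)
PI = 0.5 / 0.112
PI = 4.46

4.46


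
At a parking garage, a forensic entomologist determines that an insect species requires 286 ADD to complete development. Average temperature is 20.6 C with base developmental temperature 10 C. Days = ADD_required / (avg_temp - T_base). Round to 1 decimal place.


Insect development time:
Effective temperature = avg_temp - T_base = 20.6 - 10 = 10.6 C
Days = ADD / effective_temp = 286 / 10.6 = 27.0 days

27.0


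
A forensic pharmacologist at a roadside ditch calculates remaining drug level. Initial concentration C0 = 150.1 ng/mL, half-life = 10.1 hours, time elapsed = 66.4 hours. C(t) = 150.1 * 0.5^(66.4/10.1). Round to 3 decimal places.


Drug concentration decay:
Number of half-lives = t / t_half = 66.4 / 10.1 = 6.574257
Decay factor = 0.5^6.574257 = 0.01049425
C(t) = 150.1 * 0.01049425 = 1.575 ng/mL

1.575


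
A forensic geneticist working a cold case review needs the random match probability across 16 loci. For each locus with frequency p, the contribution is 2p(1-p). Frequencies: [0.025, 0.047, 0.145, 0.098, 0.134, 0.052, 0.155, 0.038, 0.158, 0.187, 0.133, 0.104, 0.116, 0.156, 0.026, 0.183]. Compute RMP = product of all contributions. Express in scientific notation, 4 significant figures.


Computing RMP for 16 loci:
Locus 1: 2 * 0.025 * 0.975 = 0.04875
Locus 2: 2 * 0.047 * 0.953 = 0.089582
Locus 3: 2 * 0.145 * 0.855 = 0.24795
Locus 4: 2 * 0.098 * 0.902 = 0.176792
Locus 5: 2 * 0.134 * 0.866 = 0.232088
Locus 6: 2 * 0.052 * 0.948 = 0.098592
Locus 7: 2 * 0.155 * 0.845 = 0.26195
Locus 8: 2 * 0.038 * 0.962 = 0.073112
Locus 9: 2 * 0.158 * 0.842 = 0.266072
Locus 10: 2 * 0.187 * 0.813 = 0.304062
Locus 11: 2 * 0.133 * 0.867 = 0.230622
Locus 12: 2 * 0.104 * 0.896 = 0.186368
Locus 13: 2 * 0.116 * 0.884 = 0.205088
Locus 14: 2 * 0.156 * 0.844 = 0.263328
Locus 15: 2 * 0.026 * 0.974 = 0.050648
Locus 16: 2 * 0.183 * 0.817 = 0.299022
RMP = 2.386e-13

2.386e-13


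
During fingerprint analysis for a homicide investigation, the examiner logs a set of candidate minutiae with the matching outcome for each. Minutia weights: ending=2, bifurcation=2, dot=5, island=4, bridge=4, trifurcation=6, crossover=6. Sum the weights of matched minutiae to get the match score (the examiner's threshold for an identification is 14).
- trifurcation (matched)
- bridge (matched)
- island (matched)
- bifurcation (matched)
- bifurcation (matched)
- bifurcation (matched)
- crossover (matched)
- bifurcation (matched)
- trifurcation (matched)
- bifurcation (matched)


Weighted minutiae match score:
  trifurcation: matched, +6 (running total 6)
  bridge: matched, +4 (running total 10)
  island: matched, +4 (running total 14)
  bifurcation: matched, +2 (running total 16)
  bifurcation: matched, +2 (running total 18)
  bifurcation: matched, +2 (running total 20)
  crossover: matched, +6 (running total 26)
  bifurcation: matched, +2 (running total 28)
  trifurcation: matched, +6 (running total 34)
  bifurcation: matched, +2 (running total 36)
Total score = 36
Threshold = 14; verdict = identification

36


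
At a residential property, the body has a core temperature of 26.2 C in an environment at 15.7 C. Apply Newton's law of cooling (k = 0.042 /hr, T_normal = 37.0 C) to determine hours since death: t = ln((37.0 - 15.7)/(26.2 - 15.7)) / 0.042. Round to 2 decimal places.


Using Newton's law of cooling:
t = ln((T_normal - T_ambient) / (T_body - T_ambient)) / k
T_normal - T_ambient = 21.3
T_body - T_ambient = 10.5
Ratio = 2.028571
ln(ratio) = 0.707332
t = 0.707332 / 0.042 = 16.84 hours

16.84


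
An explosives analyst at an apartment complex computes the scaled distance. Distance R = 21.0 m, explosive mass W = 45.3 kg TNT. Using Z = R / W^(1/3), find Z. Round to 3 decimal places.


Scaled distance calculation:
W^(1/3) = 45.3^(1/3) = 3.56478
Z = R / W^(1/3) = 21.0 / 3.56478
Z = 5.891 m/kg^(1/3)

5.891


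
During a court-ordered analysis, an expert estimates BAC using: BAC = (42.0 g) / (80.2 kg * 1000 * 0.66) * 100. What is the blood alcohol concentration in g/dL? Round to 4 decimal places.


Applying the Widmark formula:
BAC = (dose_g / (body_wt * 1000 * r)) * 100
Denominator = 80.2 * 1000 * 0.66 = 52932
BAC = (42.0 / 52932) * 100
BAC = 0.0793 g/dL

0.0793


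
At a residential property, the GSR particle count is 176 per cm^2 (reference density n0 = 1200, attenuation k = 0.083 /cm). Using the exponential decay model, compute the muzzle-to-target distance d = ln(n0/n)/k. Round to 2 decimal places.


GSR distance calculation:
n0/n = 1200 / 176 = 6.818182
ln(n0/n) = 1.919593
d = 1.919593 / 0.083 = 23.13 cm

23.13


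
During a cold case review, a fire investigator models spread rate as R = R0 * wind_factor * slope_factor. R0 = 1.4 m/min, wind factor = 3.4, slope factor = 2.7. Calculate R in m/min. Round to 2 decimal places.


Fire spread rate calculation:
R = R0 * wind_factor * slope_factor
= 1.4 * 3.4 * 2.7
= 4.76 * 2.7
= 12.85 m/min

12.85


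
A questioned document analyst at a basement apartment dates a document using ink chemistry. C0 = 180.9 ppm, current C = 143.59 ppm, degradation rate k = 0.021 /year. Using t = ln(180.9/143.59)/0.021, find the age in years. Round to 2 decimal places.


Document age estimation:
C0/C = 180.9 / 143.59 = 1.259837
ln(C0/C) = 0.230982
t = 0.230982 / 0.021 = 11.00 years

11.00


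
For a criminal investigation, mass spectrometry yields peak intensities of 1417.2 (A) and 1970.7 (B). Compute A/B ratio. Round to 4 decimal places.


Spectral peak ratio:
Peak A = 1417.2 counts
Peak B = 1970.7 counts
Ratio = 1417.2 / 1970.7 = 0.7191

0.7191


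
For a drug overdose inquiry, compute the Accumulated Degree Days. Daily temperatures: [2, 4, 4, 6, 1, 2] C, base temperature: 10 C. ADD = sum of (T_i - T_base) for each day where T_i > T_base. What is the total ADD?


Computing ADD day by day:
Day 1: max(0, 2 - 10) = 0
Day 2: max(0, 4 - 10) = 0
Day 3: max(0, 4 - 10) = 0
Day 4: max(0, 6 - 10) = 0
Day 5: max(0, 1 - 10) = 0
Day 6: max(0, 2 - 10) = 0
Total ADD = 0

0


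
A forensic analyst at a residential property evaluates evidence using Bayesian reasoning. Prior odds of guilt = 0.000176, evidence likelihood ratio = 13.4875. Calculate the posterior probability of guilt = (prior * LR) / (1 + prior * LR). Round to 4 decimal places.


Bayesian evidence evaluation:
Posterior odds = prior_odds * LR = 0.000176 * 13.4875 = 0.0023738
Posterior probability = posterior_odds / (1 + posterior_odds)
= 0.0023738 / (1 + 0.0023738)
= 0.0023738 / 1.0023738
= 0.0024

0.0024


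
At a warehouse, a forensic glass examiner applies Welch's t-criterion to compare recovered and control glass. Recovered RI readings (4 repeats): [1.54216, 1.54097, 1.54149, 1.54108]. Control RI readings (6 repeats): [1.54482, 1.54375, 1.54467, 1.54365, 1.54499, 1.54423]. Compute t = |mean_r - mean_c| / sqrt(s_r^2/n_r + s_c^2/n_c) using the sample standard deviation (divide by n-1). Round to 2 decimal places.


Welch's t-criterion for glass RI comparison:
Recovered mean = sum / n_r = 6.1657 / 4 = 1.541425
Control mean = sum / n_c = 9.26611 / 6 = 1.5443517
Recovered sample variance s_r^2 = 2.90167e-07
Control sample variance s_c^2 = 3.19457e-07
Welch SE (unpooled) = sqrt(s_r^2/n_r + s_c^2/n_c) = sqrt(7.25417e-08 + 5.32428e-08) = sqrt(1.25784e-07) = 0.00035466
|mean_r - mean_c| = 0.00292667
t = 0.00292667 / 0.00035466 = 8.25

8.25


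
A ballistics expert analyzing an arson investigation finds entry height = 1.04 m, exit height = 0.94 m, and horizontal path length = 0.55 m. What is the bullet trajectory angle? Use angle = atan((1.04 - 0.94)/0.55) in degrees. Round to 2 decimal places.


Bullet trajectory angle:
Height difference = 1.04 - 0.94 = 0.1 m
angle = atan(0.1 / 0.55)
angle = atan(0.181818)
angle = 10.30 degrees

10.30


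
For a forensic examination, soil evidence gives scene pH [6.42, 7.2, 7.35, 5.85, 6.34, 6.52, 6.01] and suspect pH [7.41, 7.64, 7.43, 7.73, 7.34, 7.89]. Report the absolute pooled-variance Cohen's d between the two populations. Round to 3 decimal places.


Pooled-variance Cohen's d for soil pH comparison:
Scene mean = 45.69 / 7 = 6.527143
Suspect mean = 45.44 / 6 = 7.573333
Scene sample variance s_s^2 = 0.317057
Suspect sample variance s_c^2 = 0.046187
Pooled variance = ((n_s-1)*s_s^2 + (n_c-1)*s_c^2) / (n_s + n_c - 2) = 0.193934
Pooled SD = sqrt(0.193934) = 0.440379
Mean difference = -1.04619
|d| = |-1.04619| / 0.440379 = 2.376

2.376


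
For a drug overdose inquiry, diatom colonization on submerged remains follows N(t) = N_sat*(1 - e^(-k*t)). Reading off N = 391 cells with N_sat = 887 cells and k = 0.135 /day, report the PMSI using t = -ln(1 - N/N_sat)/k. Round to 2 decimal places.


PMSI from diatom colonization curve:
N / N_sat = 391 / 887 = 0.440812
1 - N/N_sat = 0.559188
ln(1 - N/N_sat) = -0.58127
t = -ln(1 - N/N_sat) / k = -(-0.58127) / 0.135 = 4.31 days

4.31


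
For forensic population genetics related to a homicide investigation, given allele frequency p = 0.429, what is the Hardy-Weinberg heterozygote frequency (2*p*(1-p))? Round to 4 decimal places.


Hardy-Weinberg heterozygote frequency:
q = 1 - p = 1 - 0.429 = 0.571
2pq = 2 * 0.429 * 0.571 = 0.4899

0.4899


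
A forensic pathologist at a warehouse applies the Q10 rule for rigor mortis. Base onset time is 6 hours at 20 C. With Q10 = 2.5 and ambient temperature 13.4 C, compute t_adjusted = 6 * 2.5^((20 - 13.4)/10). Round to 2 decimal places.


Rigor mortis time adjustment:
Exponent = (T_ref - T_actual) / 10 = (20 - 13.4) / 10 = 0.66
Q10 factor = 2.5^0.66 = 1.8308
t_adjusted = 6 * 1.8308 = 10.98 hours

10.98


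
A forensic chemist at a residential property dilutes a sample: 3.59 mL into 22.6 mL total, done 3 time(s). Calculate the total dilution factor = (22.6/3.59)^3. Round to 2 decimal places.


Dilution factor calculation:
Single dilution = V_total / V_sample = 22.6 / 3.59 ≈ 6.295265
Number of dilutions = 3
Total DF = (22.6 / 3.59)^3 (full precision, rounded at the end) = 249.48

249.48


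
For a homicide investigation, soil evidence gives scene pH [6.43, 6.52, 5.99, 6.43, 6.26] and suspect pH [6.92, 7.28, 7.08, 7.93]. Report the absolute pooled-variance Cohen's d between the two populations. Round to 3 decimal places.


Pooled-variance Cohen's d for soil pH comparison:
Scene mean = 31.63 / 5 = 6.326
Suspect mean = 29.21 / 4 = 7.3025
Scene sample variance s_s^2 = 0.04413
Suspect sample variance s_c^2 = 0.196692
Pooled variance = ((n_s-1)*s_s^2 + (n_c-1)*s_c^2) / (n_s + n_c - 2) = 0.109514
Pooled SD = sqrt(0.109514) = 0.330929
Mean difference = -0.9765
|d| = |-0.9765| / 0.330929 = 2.951

2.951


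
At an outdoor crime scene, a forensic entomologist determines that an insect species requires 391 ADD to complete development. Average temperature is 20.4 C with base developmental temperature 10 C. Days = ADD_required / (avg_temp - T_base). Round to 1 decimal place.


Insect development time:
Effective temperature = avg_temp - T_base = 20.4 - 10 = 10.4 C
Days = ADD / effective_temp = 391 / 10.4 = 37.6 days

37.6


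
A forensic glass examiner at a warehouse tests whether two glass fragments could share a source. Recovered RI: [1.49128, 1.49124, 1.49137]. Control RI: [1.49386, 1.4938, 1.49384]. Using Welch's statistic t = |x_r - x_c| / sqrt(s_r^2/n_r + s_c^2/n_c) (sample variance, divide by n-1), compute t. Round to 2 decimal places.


Welch's t-criterion for glass RI comparison:
Recovered mean = sum / n_r = 4.47389 / 3 = 1.4912967
Control mean = sum / n_c = 4.4815 / 3 = 1.4938333
Recovered sample variance s_r^2 = 4.43333e-09
Control sample variance s_c^2 = 9.33333e-10
Welch SE (unpooled) = sqrt(s_r^2/n_r + s_c^2/n_c) = sqrt(1.47778e-09 + 3.11111e-10) = sqrt(1.78889e-09) = 4.22953e-05
|mean_r - mean_c| = 0.00253667
t = 0.00253667 / 4.22953e-05 = 59.98

59.98


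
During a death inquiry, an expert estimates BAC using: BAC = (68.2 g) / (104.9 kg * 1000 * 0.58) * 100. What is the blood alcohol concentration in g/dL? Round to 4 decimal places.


Applying the Widmark formula:
BAC = (dose_g / (body_wt * 1000 * r)) * 100
Denominator = 104.9 * 1000 * 0.58 = 60842
BAC = (68.2 / 60842) * 100
BAC = 0.1121 g/dL

0.1121


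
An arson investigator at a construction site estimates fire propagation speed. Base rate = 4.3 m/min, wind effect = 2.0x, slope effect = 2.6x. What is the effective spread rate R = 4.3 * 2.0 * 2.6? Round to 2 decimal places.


Fire spread rate calculation:
R = R0 * wind_factor * slope_factor
= 4.3 * 2.0 * 2.6
= 8.6 * 2.6
= 22.36 m/min

22.36


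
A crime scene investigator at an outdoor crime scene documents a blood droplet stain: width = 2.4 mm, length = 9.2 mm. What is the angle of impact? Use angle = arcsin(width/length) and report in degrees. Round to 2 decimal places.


Blood spatter impact angle calculation:
width / length = 2.4 / 9.2 = 0.26087
angle = arcsin(0.26087)
angle = 15.12 degrees

15.12


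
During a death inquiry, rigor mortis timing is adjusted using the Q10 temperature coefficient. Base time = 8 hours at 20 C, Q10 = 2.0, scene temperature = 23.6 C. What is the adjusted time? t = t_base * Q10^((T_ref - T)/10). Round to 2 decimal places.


Rigor mortis time adjustment:
Exponent = (T_ref - T_actual) / 10 = (20 - 23.6) / 10 = -0.36
Q10 factor = 2.0^-0.36 = 0.77916
t_adjusted = 8 * 0.77916 = 6.23 hours

6.23


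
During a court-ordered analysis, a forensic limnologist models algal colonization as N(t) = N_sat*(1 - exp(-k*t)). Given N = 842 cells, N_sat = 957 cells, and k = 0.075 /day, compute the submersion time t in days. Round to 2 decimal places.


PMSI from diatom colonization curve:
N / N_sat = 842 / 957 = 0.879833
1 - N/N_sat = 0.120167
ln(1 - N/N_sat) = -2.118873
t = -ln(1 - N/N_sat) / k = -(-2.118873) / 0.075 = 28.25 days

28.25


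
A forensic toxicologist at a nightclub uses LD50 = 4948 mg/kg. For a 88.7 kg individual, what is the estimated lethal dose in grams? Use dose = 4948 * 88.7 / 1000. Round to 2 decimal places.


Lethal dose calculation:
Lethal dose = LD50 * body_weight / 1000
= 4948 * 88.7 / 1000
= 438887.6 / 1000
= 438.89 g

438.89


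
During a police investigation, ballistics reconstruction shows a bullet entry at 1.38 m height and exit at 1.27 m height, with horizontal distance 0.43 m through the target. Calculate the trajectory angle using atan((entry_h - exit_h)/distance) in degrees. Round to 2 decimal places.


Bullet trajectory angle:
Height difference = 1.38 - 1.27 = 0.11 m
angle = atan(0.11 / 0.43)
angle = atan(0.255814)
angle = 14.35 degrees

14.35


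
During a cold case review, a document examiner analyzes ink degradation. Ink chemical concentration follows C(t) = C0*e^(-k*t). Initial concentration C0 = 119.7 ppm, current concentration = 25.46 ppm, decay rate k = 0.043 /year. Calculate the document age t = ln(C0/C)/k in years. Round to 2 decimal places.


Document age estimation:
C0/C = 119.7 / 25.46 = 4.701493
ln(C0/C) = 1.54788
t = 1.54788 / 0.043 = 36.00 years

36.00


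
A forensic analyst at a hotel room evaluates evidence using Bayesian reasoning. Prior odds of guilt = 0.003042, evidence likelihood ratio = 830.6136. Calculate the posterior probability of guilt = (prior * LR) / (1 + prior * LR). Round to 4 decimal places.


Bayesian evidence evaluation:
Posterior odds = prior_odds * LR = 0.003042 * 830.6136 = 2.526727
Posterior probability = posterior_odds / (1 + posterior_odds)
= 2.526727 / (1 + 2.526727)
= 2.526727 / 3.526727
= 0.7165

0.7165


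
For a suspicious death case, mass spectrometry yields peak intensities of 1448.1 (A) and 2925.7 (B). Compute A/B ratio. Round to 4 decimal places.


Spectral peak ratio:
Peak A = 1448.1 counts
Peak B = 2925.7 counts
Ratio = 1448.1 / 2925.7 = 0.4950

0.4950


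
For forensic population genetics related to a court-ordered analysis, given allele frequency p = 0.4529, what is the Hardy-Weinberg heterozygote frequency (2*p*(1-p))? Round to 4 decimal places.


Hardy-Weinberg heterozygote frequency:
q = 1 - p = 1 - 0.4529 = 0.5471
2pq = 2 * 0.4529 * 0.5471 = 0.4956

0.4956


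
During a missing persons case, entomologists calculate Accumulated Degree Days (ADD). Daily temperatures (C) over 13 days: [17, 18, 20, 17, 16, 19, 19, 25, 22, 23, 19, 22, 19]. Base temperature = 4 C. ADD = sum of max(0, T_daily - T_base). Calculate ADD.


Computing ADD day by day:
Day 1: max(0, 17 - 4) = 13
Day 2: max(0, 18 - 4) = 14
Day 3: max(0, 20 - 4) = 16
Day 4: max(0, 17 - 4) = 13
Day 5: max(0, 16 - 4) = 12
Day 6: max(0, 19 - 4) = 15
Day 7: max(0, 19 - 4) = 15
Day 8: max(0, 25 - 4) = 21
Day 9: max(0, 22 - 4) = 18
Day 10: max(0, 23 - 4) = 19
Day 11: max(0, 19 - 4) = 15
Day 12: max(0, 22 - 4) = 18
Day 13: max(0, 19 - 4) = 15
Total ADD = 204

204


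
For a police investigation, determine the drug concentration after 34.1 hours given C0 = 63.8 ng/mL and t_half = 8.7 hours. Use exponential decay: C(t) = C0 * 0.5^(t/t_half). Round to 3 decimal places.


Drug concentration decay:
Number of half-lives = t / t_half = 34.1 / 8.7 = 3.91954
Decay factor = 0.5^3.91954 = 0.0660847
C(t) = 63.8 * 0.0660847 = 4.216 ng/mL

4.216


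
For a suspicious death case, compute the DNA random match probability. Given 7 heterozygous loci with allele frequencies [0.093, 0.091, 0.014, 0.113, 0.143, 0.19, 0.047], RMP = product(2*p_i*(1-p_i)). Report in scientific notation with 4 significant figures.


Computing RMP for 7 loci:
Locus 1: 2 * 0.093 * 0.907 = 0.168702
Locus 2: 2 * 0.091 * 0.909 = 0.165438
Locus 3: 2 * 0.014 * 0.986 = 0.027608
Locus 4: 2 * 0.113 * 0.887 = 0.200462
Locus 5: 2 * 0.143 * 0.857 = 0.245102
Locus 6: 2 * 0.19 * 0.81 = 0.3078
Locus 7: 2 * 0.047 * 0.953 = 0.089582
RMP = 1.044e-06

1.044e-06
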